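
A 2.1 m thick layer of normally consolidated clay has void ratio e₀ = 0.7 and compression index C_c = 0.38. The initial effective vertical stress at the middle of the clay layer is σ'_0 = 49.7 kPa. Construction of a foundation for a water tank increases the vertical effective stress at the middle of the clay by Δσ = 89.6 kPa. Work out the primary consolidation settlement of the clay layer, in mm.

Final effective stress: σ'_f = σ'_0 + Δσ = 49.7 + 89.6 = 139.3 kPa.
Normally consolidated clay, so the full stress increment lies on the virgin compression line:
S_c = C_c·H/(1+e₀)·log₁₀(σ'_f/σ'_0) = 0.38×2.1/(1+0.7)×log₁₀(139.3/49.7)
    = 0.46941 × 0.44759 = 0.2101 m

S_c ≈ 210 mm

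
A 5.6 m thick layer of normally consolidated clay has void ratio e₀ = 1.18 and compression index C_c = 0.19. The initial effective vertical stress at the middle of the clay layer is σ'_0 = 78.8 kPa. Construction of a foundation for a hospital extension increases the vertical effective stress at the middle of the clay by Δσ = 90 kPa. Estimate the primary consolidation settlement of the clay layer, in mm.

Final effective stress: σ'_f = σ'_0 + Δσ = 78.8 + 90 = 168.8 kPa.
Normally consolidated clay, so the full stress increment lies on the virgin compression line:
S_c = C_c·H/(1+e₀)·log₁₀(σ'_f/σ'_0) = 0.19×5.6/(1+1.18)×log₁₀(168.8/78.8)
    = 0.48807 × 0.33085 = 0.1615 m

S_c ≈ 161 mm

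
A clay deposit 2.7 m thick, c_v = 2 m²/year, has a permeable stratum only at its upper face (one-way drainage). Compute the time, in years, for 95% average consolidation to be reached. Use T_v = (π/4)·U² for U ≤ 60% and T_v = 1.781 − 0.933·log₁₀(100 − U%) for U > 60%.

Drainage path length: H_d = H = 2.7 m (single drainage).
U > 60%: T_v = 1.781 − 0.933·log₁₀(100 − 95) = 1.1289.
t = T_v·H_d²/c_v = 1.1289×2.7²/2 = 4.115 years.

t ≈ 4.11 years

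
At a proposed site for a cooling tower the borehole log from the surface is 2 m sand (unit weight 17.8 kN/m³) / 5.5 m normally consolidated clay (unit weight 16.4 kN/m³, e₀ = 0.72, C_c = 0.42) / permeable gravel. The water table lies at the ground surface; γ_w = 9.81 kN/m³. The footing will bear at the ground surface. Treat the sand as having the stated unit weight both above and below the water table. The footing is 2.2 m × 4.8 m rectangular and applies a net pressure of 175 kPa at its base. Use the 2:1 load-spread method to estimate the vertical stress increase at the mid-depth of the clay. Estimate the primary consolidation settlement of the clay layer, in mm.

Mid-depth of clay below the ground surface: z = 2 + 5.5/2 = 4.75 m.
Total vertical stress at mid-clay: σ_v = 17.8×2 + 16.4×2.75 = 80.7 kPa.
Pore pressure: u = 9.81×(4.75 − 0) = 46.598 kPa.
Initial effective stress: σ'_0 = σ_v − u = 80.7 − 46.598 = 34.102 kPa.
Stress increase at mid-clay by the 2:1 spreading method:
Δσ = qBL/((B+z)(L+z)) = 175×2.2×4.8/((2.2+4.75)(4.8+4.75)) = 27.843 kPa
Final effective stress: σ'_f = σ'_0 + Δσ = 34.102 + 27.843 = 61.945 kPa.
Normally consolidated clay, so the full stress increment lies on the virgin compression line:
S_c = C_c·H/(1+e₀)·log₁₀(σ'_f/σ'_0) = 0.42×5.5/(1+0.72)×log₁₀(61.945/34.102)
    = 1.343 × 0.25923 = 0.3481 m

S_c ≈ 348 mm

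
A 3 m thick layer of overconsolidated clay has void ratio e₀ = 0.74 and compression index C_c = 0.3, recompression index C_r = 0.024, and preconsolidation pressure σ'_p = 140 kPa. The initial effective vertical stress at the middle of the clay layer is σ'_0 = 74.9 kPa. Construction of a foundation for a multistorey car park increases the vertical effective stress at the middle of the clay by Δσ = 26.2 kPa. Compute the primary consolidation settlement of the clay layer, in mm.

S_c ≈ 5.39 mm

Final effective stress: σ'_f = 74.9 + 26.2 = 101.1 kPa.
σ'_f = 101.1 ≤ σ'_p = 140 kPa, so the clay remains overconsolidated and only the recompression index applies:
S_c = C_r·H/(1+e₀)·log₁₀(σ'_f/σ'_0) = 0.024×3/1.74×log₁₀(101.1/74.9)
    = 0.041378 × 0.13027 = 0.00539 m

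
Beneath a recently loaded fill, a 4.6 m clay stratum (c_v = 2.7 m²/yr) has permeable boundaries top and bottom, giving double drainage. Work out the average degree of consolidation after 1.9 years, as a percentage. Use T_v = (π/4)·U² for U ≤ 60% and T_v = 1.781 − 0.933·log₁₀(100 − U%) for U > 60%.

Drainage path length: H_d = H/2 = 2.3 m (double drainage).
T_v = c_v·t/H_d² = 2.7×1.9/2.3² = 0.96975.
T_v = 0.96975 corresponds to the U > 60% branch:
U = 1 − 10^((1.781 − T_v)/0.933)/100 = 0.926

U ≈ 92.6 %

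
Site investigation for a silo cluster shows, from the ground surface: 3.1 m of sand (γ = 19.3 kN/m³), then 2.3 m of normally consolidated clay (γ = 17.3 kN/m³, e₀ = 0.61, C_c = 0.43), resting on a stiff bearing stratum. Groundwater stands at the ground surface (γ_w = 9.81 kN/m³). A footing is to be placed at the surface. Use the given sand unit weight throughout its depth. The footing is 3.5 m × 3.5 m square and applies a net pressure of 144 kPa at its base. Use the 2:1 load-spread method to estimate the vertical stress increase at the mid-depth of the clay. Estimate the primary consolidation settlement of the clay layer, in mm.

S_c ≈ 153 mm

Mid-depth of clay below the ground surface: z = 3.1 + 2.3/2 = 4.25 m.
Total vertical stress at mid-clay: σ_v = 19.3×3.1 + 17.3×1.15 = 79.725 kPa.
Pore pressure: u = 9.81×(4.25 − 0) = 41.693 kPa.
Initial effective stress: σ'_0 = σ_v − u = 79.725 − 41.693 = 38.032 kPa.
Stress increase at mid-clay by the 2:1 spreading method:
Δσ = qBL/((B+z)(L+z)) = 144×3.5×3.5/((3.5+4.25)(3.5+4.25)) = 29.369 kPa
Final effective stress: σ'_f = σ'_0 + Δσ = 38.032 + 29.369 = 67.401 kPa.
Normally consolidated clay, so the full stress increment lies on the virgin compression line:
S_c = C_c·H/(1+e₀)·log₁₀(σ'_f/σ'_0) = 0.43×2.3/(1+0.61)×log₁₀(67.401/38.032)
    = 0.61429 × 0.24852 = 0.1527 m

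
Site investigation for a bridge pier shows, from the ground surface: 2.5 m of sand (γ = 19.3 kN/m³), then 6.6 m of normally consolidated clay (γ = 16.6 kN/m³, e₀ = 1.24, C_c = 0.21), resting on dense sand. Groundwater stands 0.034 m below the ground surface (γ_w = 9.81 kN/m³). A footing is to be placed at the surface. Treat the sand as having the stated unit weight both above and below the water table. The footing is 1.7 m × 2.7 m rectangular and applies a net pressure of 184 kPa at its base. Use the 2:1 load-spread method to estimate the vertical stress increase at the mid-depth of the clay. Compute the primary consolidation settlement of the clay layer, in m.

S_c ≈ 0.0674 m

Mid-depth of clay below the ground surface: z = 2.5 + 6.6/2 = 5.8 m.
Total vertical stress at mid-clay: σ_v = 19.3×2.5 + 16.6×3.3 = 103.03 kPa.
Pore pressure: u = 9.81×(5.8 − 0.034) = 56.564 kPa.
Initial effective stress: σ'_0 = σ_v − u = 103.03 − 56.564 = 46.466 kPa.
Stress increase at mid-clay by the 2:1 spreading method:
Δσ = qBL/((B+z)(L+z)) = 184×1.7×2.7/((1.7+5.8)(2.7+5.8)) = 13.248 kPa
Final effective stress: σ'_f = σ'_0 + Δσ = 46.466 + 13.248 = 59.714 kPa.
Normally consolidated clay, so the full stress increment lies on the virgin compression line:
S_c = C_c·H/(1+e₀)·log₁₀(σ'_f/σ'_0) = 0.21×6.6/(1+1.24)×log₁₀(59.714/46.466)
    = 0.61875 × 0.10894 = 0.06741 m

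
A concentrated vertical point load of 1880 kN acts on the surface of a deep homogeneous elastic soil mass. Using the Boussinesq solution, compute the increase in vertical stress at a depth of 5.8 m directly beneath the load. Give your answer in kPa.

Boussinesq vertical stress below a point load on an elastic half-space:
Δσ_z = 3P/(2πz²) · [1 + (r/z)²]^(−5/2)
r/z = 0/5.8 = 0; [1+(r/z)²]^(−5/2) = 1.
Δσ_z = 3×1880/(2π×5.8²) × 1 = 26.684 × 1 = 26.68 kPa

Δσ_z ≈ 26.7 kPa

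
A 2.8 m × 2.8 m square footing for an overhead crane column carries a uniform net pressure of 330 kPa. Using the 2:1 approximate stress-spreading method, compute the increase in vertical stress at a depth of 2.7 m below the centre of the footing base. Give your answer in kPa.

Δσ_z ≈ 85.5 kPa

By the 2:1 method the load spreads at 1 horizontal : 2 vertical, so at depth z the loaded area has grown by z in each plan dimension:
Δσ = qBL/((B+z)(L+z)) = 330×2.8×2.8/((2.8+2.7)(2.8+2.7)) = 85.527 kPa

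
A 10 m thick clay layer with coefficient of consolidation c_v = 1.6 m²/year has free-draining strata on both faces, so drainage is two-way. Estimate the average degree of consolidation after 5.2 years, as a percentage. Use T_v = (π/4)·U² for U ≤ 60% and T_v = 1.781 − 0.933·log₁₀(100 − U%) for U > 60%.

U ≈ 64.3 %

Drainage path length: H_d = H/2 = 5 m (double drainage).
T_v = c_v·t/H_d² = 1.6×5.2/5² = 0.3328.
T_v = 0.3328 corresponds to the U > 60% branch:
U = 1 − 10^((1.781 − T_v)/0.933)/100 = 0.6434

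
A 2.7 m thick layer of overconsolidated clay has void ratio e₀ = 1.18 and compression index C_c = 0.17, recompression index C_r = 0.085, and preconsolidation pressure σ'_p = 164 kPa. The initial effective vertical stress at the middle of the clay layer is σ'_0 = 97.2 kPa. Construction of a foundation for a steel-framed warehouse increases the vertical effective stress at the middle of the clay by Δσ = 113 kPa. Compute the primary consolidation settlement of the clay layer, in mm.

Final effective stress: σ'_f = 97.2 + 113 = 210.2 kPa.
σ'_f = 210.2 > σ'_p = 164 kPa, so the stress path crosses the preconsolidation pressure — recompression up to σ'_p, then virgin compression beyond:
S_c = H/(1+e₀)·[C_r·log₁₀(σ'_p/σ'_0) + C_c·log₁₀(σ'_f/σ'_p)]
    = 2.7/2.18 × [0.085×log₁₀(164/97.2) + 0.17×log₁₀(210.2/164)]
    = 1.2385 × [0.01931 + 0.018324] = 0.04661 m

S_c ≈ 46.6 mm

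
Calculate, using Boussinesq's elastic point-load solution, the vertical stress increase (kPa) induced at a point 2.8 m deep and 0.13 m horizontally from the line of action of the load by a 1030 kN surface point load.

Δσ_z ≈ 62.4 kPa

Boussinesq vertical stress below a point load on an elastic half-space:
Δσ_z = 3P/(2πz²) · [1 + (r/z)²]^(−5/2)
r/z = 0.13/2.8 = 0.046429; [1+(r/z)²]^(−5/2) = 0.99463.
Δσ_z = 3×1030/(2π×2.8²) × 0.99463 = 62.728 × 0.99463 = 62.39 kPa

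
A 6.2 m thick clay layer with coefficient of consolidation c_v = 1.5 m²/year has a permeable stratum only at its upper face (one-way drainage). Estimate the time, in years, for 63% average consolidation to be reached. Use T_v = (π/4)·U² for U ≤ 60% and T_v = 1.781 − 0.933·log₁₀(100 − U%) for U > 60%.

Drainage path length: H_d = H = 6.2 m (single drainage).
U > 60%: T_v = 1.781 − 0.933·log₁₀(100 − 63) = 0.31787.
t = T_v·H_d²/c_v = 0.31787×6.2²/1.5 = 8.146 years.

t ≈ 8.15 years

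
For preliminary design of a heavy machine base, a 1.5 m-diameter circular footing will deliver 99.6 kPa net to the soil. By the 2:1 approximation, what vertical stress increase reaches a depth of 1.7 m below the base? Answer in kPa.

By the 2:1 method the load spreads at 1 horizontal : 2 vertical, so at depth z the loaded area has grown by z in each plan dimension:
Δσ ≈ qD²/(D+z)² = 99.6×1.5²/(1.5+1.7)² = 21.885 kPa

Δσ_z ≈ 21.9 kPa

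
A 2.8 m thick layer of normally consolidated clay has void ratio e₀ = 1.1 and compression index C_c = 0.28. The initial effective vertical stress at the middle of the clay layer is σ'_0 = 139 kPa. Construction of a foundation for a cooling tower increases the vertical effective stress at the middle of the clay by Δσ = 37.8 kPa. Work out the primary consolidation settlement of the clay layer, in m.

Final effective stress: σ'_f = σ'_0 + Δσ = 139 + 37.8 = 176.8 kPa.
Normally consolidated clay, so the full stress increment lies on the virgin compression line:
S_c = C_c·H/(1+e₀)·log₁₀(σ'_f/σ'_0) = 0.28×2.8/(1+1.1)×log₁₀(176.8/139)
    = 0.37333 × 0.10447 = 0.039 m

S_c ≈ 0.039 m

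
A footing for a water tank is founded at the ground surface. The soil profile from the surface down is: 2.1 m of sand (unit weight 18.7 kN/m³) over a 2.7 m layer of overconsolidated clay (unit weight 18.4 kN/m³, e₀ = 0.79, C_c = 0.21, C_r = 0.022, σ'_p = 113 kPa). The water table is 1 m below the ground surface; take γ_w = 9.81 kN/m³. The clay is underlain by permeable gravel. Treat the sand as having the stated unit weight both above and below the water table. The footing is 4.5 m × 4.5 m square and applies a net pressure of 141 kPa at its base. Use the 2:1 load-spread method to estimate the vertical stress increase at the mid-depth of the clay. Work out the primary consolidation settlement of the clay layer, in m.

S_c ≈ 0.0109 m

Mid-depth of clay below the ground surface: z = 2.1 + 2.7/2 = 3.45 m.
Total vertical stress at mid-clay: σ_v = 18.7×2.1 + 18.4×1.35 = 64.11 kPa.
Pore pressure: u = 9.81×(3.45 − 1) = 24.035 kPa.
Initial effective stress: σ'_0 = σ_v − u = 64.11 − 24.035 = 40.075 kPa.
Stress increase at mid-clay by the 2:1 spreading method:
Δσ = qBL/((B+z)(L+z)) = 141×4.5×4.5/((4.5+3.45)(4.5+3.45)) = 45.176 kPa
Final effective stress: σ'_f = 40.075 + 45.176 = 85.251 kPa.
σ'_f = 85.251 ≤ σ'_p = 113 kPa, so the clay remains overconsolidated and only the recompression index applies:
S_c = C_r·H/(1+e₀)·log₁₀(σ'_f/σ'_0) = 0.022×2.7/1.79×log₁₀(85.251/40.075)
    = 0.033185 × 0.32783 = 0.01088 m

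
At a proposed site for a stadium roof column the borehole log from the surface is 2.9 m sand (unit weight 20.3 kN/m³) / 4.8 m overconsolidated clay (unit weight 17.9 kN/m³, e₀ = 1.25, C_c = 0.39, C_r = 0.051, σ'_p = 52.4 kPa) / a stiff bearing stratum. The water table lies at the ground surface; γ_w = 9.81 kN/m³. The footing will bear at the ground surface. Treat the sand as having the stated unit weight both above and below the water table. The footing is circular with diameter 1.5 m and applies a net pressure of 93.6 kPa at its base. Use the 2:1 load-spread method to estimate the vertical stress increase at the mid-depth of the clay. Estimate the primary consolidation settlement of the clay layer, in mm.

S_c ≈ 15.9 mm

Mid-depth of clay below the ground surface: z = 2.9 + 4.8/2 = 5.3 m.
Total vertical stress at mid-clay: σ_v = 20.3×2.9 + 17.9×2.4 = 101.83 kPa.
Pore pressure: u = 9.81×(5.3 − 0) = 51.993 kPa.
Initial effective stress: σ'_0 = σ_v − u = 101.83 − 51.993 = 49.837 kPa.
Stress increase at mid-clay by the 2:1 spreading method:
Δσ ≈ qD²/(D+z)² = 93.6×1.5²/(1.5+5.3)² = 4.5545 kPa
Final effective stress: σ'_f = 49.837 + 4.5545 = 54.392 kPa.
σ'_f = 54.392 > σ'_p = 52.4 kPa, so the stress path crosses the preconsolidation pressure — recompression up to σ'_p, then virgin compression beyond:
S_c = H/(1+e₀)·[C_r·log₁₀(σ'_p/σ'_0) + C_c·log₁₀(σ'_f/σ'_p)]
    = 4.8/2.25 × [0.051×log₁₀(52.4/49.837) + 0.39×log₁₀(54.392/52.4)]
    = 2.1333 × [0.0011107 + 0.0063195] = 0.01585 m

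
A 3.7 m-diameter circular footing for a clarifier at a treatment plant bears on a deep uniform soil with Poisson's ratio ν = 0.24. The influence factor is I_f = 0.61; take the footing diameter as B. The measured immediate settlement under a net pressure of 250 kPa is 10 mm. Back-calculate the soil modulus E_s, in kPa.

E_s ≈ 53200 kPa

S_e = q·B·(1−ν²)/E_s · I_f  ⇒  E_s = q·B·(1−ν²)·I_f / S_e.
E_s = 250 × 3.7 × 0.9424 × 0.61 / 0.01 = 53170 kPa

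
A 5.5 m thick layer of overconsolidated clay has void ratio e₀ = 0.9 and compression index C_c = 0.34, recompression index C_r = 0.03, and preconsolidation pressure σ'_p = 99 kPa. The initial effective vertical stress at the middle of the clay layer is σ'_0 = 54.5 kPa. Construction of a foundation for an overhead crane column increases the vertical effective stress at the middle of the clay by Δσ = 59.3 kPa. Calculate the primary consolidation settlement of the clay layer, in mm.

S_c ≈ 82.1 mm

Final effective stress: σ'_f = 54.5 + 59.3 = 113.8 kPa.
σ'_f = 113.8 > σ'_p = 99 kPa, so the stress path crosses the preconsolidation pressure — recompression up to σ'_p, then virgin compression beyond:
S_c = H/(1+e₀)·[C_r·log₁₀(σ'_p/σ'_0) + C_c·log₁₀(σ'_f/σ'_p)]
    = 5.5/1.9 × [0.03×log₁₀(99/54.5) + 0.34×log₁₀(113.8/99)]
    = 2.8947 × [0.0077772 + 0.020572] = 0.08206 m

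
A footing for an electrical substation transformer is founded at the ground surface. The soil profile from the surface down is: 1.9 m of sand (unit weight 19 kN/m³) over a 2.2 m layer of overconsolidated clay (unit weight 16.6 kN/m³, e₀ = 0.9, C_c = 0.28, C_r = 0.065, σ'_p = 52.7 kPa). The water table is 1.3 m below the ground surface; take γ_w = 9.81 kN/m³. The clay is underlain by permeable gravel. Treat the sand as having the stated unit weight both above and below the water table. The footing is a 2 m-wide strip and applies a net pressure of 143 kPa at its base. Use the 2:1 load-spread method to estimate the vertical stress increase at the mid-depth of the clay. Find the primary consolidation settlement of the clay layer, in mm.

S_c ≈ 93.8 mm

Mid-depth of clay below the ground surface: z = 1.9 + 2.2/2 = 3 m.
Total vertical stress at mid-clay: σ_v = 19×1.9 + 16.6×1.1 = 54.36 kPa.
Pore pressure: u = 9.81×(3 − 1.3) = 16.677 kPa.
Initial effective stress: σ'_0 = σ_v − u = 54.36 − 16.677 = 37.683 kPa.
Stress increase at mid-clay by the 2:1 spreading method:
Δσ = qB/(B+z) = 143×2/(2+3) = 57.2 kPa
Final effective stress: σ'_f = 37.683 + 57.2 = 94.883 kPa.
σ'_f = 94.883 > σ'_p = 52.7 kPa, so the stress path crosses the preconsolidation pressure — recompression up to σ'_p, then virgin compression beyond:
S_c = H/(1+e₀)·[C_r·log₁₀(σ'_p/σ'_0) + C_c·log₁₀(σ'_f/σ'_p)]
    = 2.2/1.9 × [0.065×log₁₀(52.7/37.683) + 0.28×log₁₀(94.883/52.7)]
    = 1.1579 × [0.0094682 + 0.071506] = 0.09376 m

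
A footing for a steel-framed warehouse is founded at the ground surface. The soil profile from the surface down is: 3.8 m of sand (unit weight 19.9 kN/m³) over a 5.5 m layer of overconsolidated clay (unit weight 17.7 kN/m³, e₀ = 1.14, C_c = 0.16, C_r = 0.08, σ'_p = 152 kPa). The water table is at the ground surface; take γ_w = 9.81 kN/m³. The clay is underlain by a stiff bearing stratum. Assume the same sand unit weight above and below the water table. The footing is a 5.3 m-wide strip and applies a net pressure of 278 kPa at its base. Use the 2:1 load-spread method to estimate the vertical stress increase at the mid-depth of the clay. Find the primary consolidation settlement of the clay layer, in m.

S_c ≈ 0.117 m

Mid-depth of clay below the ground surface: z = 3.8 + 5.5/2 = 6.55 m.
Total vertical stress at mid-clay: σ_v = 19.9×3.8 + 17.7×2.75 = 124.29 kPa.
Pore pressure: u = 9.81×(6.55 − 0) = 64.255 kPa.
Initial effective stress: σ'_0 = σ_v − u = 124.29 − 64.255 = 60.035 kPa.
Stress increase at mid-clay by the 2:1 spreading method:
Δσ = qB/(B+z) = 278×5.3/(5.3+6.55) = 124.34 kPa
Final effective stress: σ'_f = 60.035 + 124.34 = 184.38 kPa.
σ'_f = 184.38 > σ'_p = 152 kPa, so the stress path crosses the preconsolidation pressure — recompression up to σ'_p, then virgin compression beyond:
S_c = H/(1+e₀)·[C_r·log₁₀(σ'_p/σ'_0) + C_c·log₁₀(σ'_f/σ'_p)]
    = 5.5/2.14 × [0.08×log₁₀(152/60.035) + 0.16×log₁₀(184.38/152)]
    = 2.5701 × [0.032275 + 0.013419] = 0.1174 m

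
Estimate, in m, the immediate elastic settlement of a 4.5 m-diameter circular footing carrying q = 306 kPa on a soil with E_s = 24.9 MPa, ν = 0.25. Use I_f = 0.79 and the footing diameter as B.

Immediate (elastic) settlement: S_e = q·B·(1−ν²)/E_s · I_f.
E_s = 24.9 MPa = 24900 kPa.
S_e = 306 × 4.5 × (1 − 0.25²) / 24900 × 0.79
    = 306 × 4.5 × 0.9375 / 24900 × 0.79
    = 0.04096 m

S_e ≈ 0.041 m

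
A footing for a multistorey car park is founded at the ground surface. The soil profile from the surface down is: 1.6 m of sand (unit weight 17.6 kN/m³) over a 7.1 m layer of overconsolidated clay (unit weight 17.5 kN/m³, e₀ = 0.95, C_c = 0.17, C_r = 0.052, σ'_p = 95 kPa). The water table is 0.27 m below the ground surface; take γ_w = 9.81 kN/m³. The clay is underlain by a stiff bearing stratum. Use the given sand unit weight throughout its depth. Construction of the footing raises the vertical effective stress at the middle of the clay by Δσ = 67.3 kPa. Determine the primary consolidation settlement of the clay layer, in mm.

Mid-depth of clay below the ground surface: z = 1.6 + 7.1/2 = 5.15 m.
Total vertical stress at mid-clay: σ_v = 17.6×1.6 + 17.5×3.55 = 90.285 kPa.
Pore pressure: u = 9.81×(5.15 − 0.27) = 47.873 kPa.
Initial effective stress: σ'_0 = σ_v − u = 90.285 − 47.873 = 42.412 kPa.
Final effective stress: σ'_f = 42.412 + 67.3 = 109.71 kPa.
σ'_f = 109.71 > σ'_p = 95 kPa, so the stress path crosses the preconsolidation pressure — recompression up to σ'_p, then virgin compression beyond:
S_c = H/(1+e₀)·[C_r·log₁₀(σ'_p/σ'_0) + C_c·log₁₀(σ'_f/σ'_p)]
    = 7.1/1.95 × [0.052×log₁₀(95/42.412) + 0.17×log₁₀(109.71/95)]
    = 3.641 × [0.018212 + 0.010629] = 0.105 m

S_c ≈ 105 mm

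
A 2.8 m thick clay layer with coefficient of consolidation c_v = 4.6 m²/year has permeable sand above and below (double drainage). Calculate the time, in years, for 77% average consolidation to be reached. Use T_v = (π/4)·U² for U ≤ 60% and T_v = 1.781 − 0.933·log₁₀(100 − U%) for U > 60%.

t ≈ 0.218 years

Drainage path length: H_d = H/2 = 1.4 m (double drainage).
U > 60%: T_v = 1.781 − 0.933·log₁₀(100 − 77) = 0.51051.
t = T_v·H_d²/c_v = 0.51051×1.4²/4.6 = 0.2175 years.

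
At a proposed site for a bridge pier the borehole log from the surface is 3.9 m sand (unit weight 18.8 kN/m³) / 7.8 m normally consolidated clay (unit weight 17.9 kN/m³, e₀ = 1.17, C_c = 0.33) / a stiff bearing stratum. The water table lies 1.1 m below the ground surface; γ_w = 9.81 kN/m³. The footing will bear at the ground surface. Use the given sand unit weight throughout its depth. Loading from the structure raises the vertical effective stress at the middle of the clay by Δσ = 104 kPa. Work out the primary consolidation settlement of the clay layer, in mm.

S_c ≈ 439 mm

Mid-depth of clay below the ground surface: z = 3.9 + 7.8/2 = 7.8 m.
Total vertical stress at mid-clay: σ_v = 18.8×3.9 + 17.9×3.9 = 143.13 kPa.
Pore pressure: u = 9.81×(7.8 − 1.1) = 65.727 kPa.
Initial effective stress: σ'_0 = σ_v − u = 143.13 − 65.727 = 77.403 kPa.
Final effective stress: σ'_f = σ'_0 + Δσ = 77.403 + 104 = 181.4 kPa.
Normally consolidated clay, so the full stress increment lies on the virgin compression line:
S_c = C_c·H/(1+e₀)·log₁₀(σ'_f/σ'_0) = 0.33×7.8/(1+1.17)×log₁₀(181.4/77.403)
    = 1.1862 × 0.36988 = 0.4388 m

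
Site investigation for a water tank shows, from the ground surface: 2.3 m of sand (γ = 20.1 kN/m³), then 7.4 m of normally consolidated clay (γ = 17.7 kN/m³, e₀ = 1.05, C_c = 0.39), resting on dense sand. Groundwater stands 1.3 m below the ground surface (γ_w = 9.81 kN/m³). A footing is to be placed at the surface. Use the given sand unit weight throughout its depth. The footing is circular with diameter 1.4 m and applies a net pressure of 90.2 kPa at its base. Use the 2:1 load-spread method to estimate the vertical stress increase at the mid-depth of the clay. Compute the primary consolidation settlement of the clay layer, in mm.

Mid-depth of clay below the ground surface: z = 2.3 + 7.4/2 = 6 m.
Total vertical stress at mid-clay: σ_v = 20.1×2.3 + 17.7×3.7 = 111.72 kPa.
Pore pressure: u = 9.81×(6 − 1.3) = 46.107 kPa.
Initial effective stress: σ'_0 = σ_v − u = 111.72 − 46.107 = 65.613 kPa.
Stress increase at mid-clay by the 2:1 spreading method:
Δσ ≈ qD²/(D+z)² = 90.2×1.4²/(1.4+6)² = 3.2285 kPa
Final effective stress: σ'_f = σ'_0 + Δσ = 65.613 + 3.2285 = 68.841 kPa.
Normally consolidated clay, so the full stress increment lies on the virgin compression line:
S_c = C_c·H/(1+e₀)·log₁₀(σ'_f/σ'_0) = 0.39×7.4/(1+1.05)×log₁₀(68.841/65.613)
    = 1.4078 × 0.020857 = 0.02936 m

S_c ≈ 29.4 mm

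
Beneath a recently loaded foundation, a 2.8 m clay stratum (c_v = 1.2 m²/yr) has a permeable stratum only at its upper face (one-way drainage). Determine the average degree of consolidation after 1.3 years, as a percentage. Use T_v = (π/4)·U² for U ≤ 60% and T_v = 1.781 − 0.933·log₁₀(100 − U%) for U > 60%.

U ≈ 50.3 %

Drainage path length: H_d = H = 2.8 m (single drainage).
T_v = c_v·t/H_d² = 1.2×1.3/2.8² = 0.19898.
T_v = 0.19898 corresponds to the U ≤ 60% branch:
U = √(4T_v/π) = 0.5033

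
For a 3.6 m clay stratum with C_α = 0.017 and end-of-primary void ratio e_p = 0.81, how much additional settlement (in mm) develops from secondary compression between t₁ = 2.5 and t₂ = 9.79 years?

Secondary compression: S_s = C_α·H/(1+e_p)·log₁₀(t₂/t₁)
S_s = 0.017×3.6/(1+0.81)×log₁₀(9.79/2.5)
    = 0.03381 × 0.5928 = 0.02005 m

S_s ≈ 20 mm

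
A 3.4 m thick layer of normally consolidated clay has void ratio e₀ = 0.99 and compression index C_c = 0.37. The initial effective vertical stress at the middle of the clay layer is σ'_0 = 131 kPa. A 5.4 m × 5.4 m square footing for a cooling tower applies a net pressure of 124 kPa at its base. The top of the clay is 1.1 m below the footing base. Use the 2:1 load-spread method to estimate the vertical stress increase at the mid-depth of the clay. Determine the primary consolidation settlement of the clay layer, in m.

Mid-depth of clay below the footing base: z = 1.1 + 3.4/2 = 2.8 m.
Stress increase at mid-clay by the 2:1 spreading method:
Δσ = qBL/((B+z)(L+z)) = 124×5.4×5.4/((5.4+2.8)(5.4+2.8)) = 53.775 kPa
Final effective stress: σ'_f = σ'_0 + Δσ = 131 + 53.775 = 184.78 kPa.
Normally consolidated clay, so the full stress increment lies on the virgin compression line:
S_c = C_c·H/(1+e₀)·log₁₀(σ'_f/σ'_0) = 0.37×3.4/(1+0.99)×log₁₀(184.78/131)
    = 0.63216 × 0.14938 = 0.09443 m

S_c ≈ 0.0944 m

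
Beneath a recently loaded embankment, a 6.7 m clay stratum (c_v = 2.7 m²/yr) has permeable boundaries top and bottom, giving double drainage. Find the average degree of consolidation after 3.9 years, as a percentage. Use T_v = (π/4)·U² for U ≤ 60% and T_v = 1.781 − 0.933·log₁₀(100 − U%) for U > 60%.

U ≈ 92 %

Drainage path length: H_d = H/2 = 3.35 m (double drainage).
T_v = c_v·t/H_d² = 2.7×3.9/3.35² = 0.93829.
T_v = 0.93829 corresponds to the U > 60% branch:
U = 1 − 10^((1.781 − T_v)/0.933)/100 = 0.92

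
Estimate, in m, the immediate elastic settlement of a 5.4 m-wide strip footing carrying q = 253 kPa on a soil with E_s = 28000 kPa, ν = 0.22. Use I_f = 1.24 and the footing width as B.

Immediate (elastic) settlement: S_e = q·B·(1−ν²)/E_s · I_f.
S_e = 253 × 5.4 × (1 − 0.22²) / 28000 × 1.24
    = 253 × 5.4 × 0.9516 / 28000 × 1.24
    = 0.05757 m

S_e ≈ 0.0576 m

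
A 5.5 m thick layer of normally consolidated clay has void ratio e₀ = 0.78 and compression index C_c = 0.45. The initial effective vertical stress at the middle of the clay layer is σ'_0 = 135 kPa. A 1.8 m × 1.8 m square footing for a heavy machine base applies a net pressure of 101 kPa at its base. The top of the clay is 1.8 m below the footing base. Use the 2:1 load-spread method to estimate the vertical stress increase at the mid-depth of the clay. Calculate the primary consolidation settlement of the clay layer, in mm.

Mid-depth of clay below the footing base: z = 1.8 + 5.5/2 = 4.55 m.
Stress increase at mid-clay by the 2:1 spreading method:
Δσ = qBL/((B+z)(L+z)) = 101×1.8×1.8/((1.8+4.55)(1.8+4.55)) = 8.1156 kPa
Final effective stress: σ'_f = σ'_0 + Δσ = 135 + 8.1156 = 143.12 kPa.
Normally consolidated clay, so the full stress increment lies on the virgin compression line:
S_c = C_c·H/(1+e₀)·log₁₀(σ'_f/σ'_0) = 0.45×5.5/(1+0.78)×log₁₀(143.12/135)
    = 1.3904 × 0.025367 = 0.03527 m

S_c ≈ 35.3 mm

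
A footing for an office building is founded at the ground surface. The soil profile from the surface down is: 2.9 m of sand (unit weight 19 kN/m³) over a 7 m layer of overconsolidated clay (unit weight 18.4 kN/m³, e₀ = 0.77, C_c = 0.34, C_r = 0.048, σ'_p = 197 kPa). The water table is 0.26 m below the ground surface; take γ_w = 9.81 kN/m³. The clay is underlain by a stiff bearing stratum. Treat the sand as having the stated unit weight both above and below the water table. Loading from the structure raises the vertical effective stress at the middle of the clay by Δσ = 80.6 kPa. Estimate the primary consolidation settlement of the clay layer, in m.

Mid-depth of clay below the ground surface: z = 2.9 + 7/2 = 6.4 m.
Total vertical stress at mid-clay: σ_v = 19×2.9 + 18.4×3.5 = 119.5 kPa.
Pore pressure: u = 9.81×(6.4 − 0.26) = 60.233 kPa.
Initial effective stress: σ'_0 = σ_v − u = 119.5 − 60.233 = 59.267 kPa.
Final effective stress: σ'_f = 59.267 + 80.6 = 139.87 kPa.
σ'_f = 139.87 ≤ σ'_p = 197 kPa, so the clay remains overconsolidated and only the recompression index applies:
S_c = C_r·H/(1+e₀)·log₁₀(σ'_f/σ'_0) = 0.048×7/1.77×log₁₀(139.87/59.267)
    = 0.18983 × 0.37291 = 0.07079 m

S_c ≈ 0.0708 m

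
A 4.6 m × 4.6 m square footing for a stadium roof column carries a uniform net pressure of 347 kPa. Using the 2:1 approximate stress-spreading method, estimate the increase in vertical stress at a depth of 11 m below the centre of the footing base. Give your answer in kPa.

Δσ_z ≈ 30.2 kPa

By the 2:1 method the load spreads at 1 horizontal : 2 vertical, so at depth z the loaded area has grown by z in each plan dimension:
Δσ = qBL/((B+z)(L+z)) = 347×4.6×4.6/((4.6+11)(4.6+11)) = 30.171 kPa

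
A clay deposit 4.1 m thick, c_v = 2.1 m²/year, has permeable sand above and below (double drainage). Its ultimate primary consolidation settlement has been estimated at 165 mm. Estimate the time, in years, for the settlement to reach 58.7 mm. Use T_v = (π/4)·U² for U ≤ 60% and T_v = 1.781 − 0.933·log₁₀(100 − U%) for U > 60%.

Drainage path length: H_d = H/2 = 2.05 m (double drainage).
U = S(t)/S_ult = 58.7/165 = 0.3558.
U ≤ 60%: T_v = (π/4)·U² = (π/4)×0.35576² = 0.099403.
t = T_v·H_d²/c_v = 0.099403×2.05²/2.1 = 0.1989 years.

t ≈ 0.199 years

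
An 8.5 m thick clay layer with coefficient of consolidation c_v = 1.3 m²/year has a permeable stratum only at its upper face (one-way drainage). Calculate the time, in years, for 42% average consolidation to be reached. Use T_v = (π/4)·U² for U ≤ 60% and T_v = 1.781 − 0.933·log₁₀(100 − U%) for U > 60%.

t ≈ 7.7 years

Drainage path length: H_d = H = 8.5 m (single drainage).
U ≤ 60%: T_v = (π/4)·U² = (π/4)×0.42² = 0.13854.
t = T_v·H_d²/c_v = 0.13854×8.5²/1.3 = 7.7 years.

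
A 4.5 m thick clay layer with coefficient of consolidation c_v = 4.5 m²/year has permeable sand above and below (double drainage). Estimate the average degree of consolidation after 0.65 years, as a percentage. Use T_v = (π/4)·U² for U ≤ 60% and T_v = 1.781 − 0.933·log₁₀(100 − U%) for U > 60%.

U ≈ 80.5 %

Drainage path length: H_d = H/2 = 2.25 m (double drainage).
T_v = c_v·t/H_d² = 4.5×0.65/2.25² = 0.57778.
T_v = 0.57778 corresponds to the U > 60% branch:
U = 1 − 10^((1.781 − T_v)/0.933)/100 = 0.8052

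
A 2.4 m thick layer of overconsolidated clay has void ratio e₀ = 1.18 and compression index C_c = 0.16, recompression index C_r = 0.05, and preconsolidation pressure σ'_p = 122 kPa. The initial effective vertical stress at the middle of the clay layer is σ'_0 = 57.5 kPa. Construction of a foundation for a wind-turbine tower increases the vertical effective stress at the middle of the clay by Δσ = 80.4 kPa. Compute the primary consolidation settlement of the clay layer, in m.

Final effective stress: σ'_f = 57.5 + 80.4 = 137.9 kPa.
σ'_f = 137.9 > σ'_p = 122 kPa, so the stress path crosses the preconsolidation pressure — recompression up to σ'_p, then virgin compression beyond:
S_c = H/(1+e₀)·[C_r·log₁₀(σ'_p/σ'_0) + C_c·log₁₀(σ'_f/σ'_p)]
    = 2.4/2.18 × [0.05×log₁₀(122/57.5) + 0.16×log₁₀(137.9/122)]
    = 1.1009 × [0.016335 + 0.0085127] = 0.02735 m

S_c ≈ 0.0274 m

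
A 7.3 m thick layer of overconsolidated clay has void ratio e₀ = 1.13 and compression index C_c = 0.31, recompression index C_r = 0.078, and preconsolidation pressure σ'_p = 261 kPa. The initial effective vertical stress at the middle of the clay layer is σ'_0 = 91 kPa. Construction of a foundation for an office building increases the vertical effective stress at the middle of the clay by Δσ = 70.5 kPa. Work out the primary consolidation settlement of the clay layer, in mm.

Final effective stress: σ'_f = 91 + 70.5 = 161.5 kPa.
σ'_f = 161.5 ≤ σ'_p = 261 kPa, so the clay remains overconsolidated and only the recompression index applies:
S_c = C_r·H/(1+e₀)·log₁₀(σ'_f/σ'_0) = 0.078×7.3/2.13×log₁₀(161.5/91)
    = 0.26732 × 0.24913 = 0.0666 m

S_c ≈ 66.6 mm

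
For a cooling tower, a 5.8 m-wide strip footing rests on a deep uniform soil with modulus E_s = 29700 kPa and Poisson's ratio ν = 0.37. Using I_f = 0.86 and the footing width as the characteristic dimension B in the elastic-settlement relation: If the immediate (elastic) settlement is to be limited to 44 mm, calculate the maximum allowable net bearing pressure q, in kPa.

S_e = q·B·(1−ν²)/E_s · I_f  ⇒  q = S_e·E_s / (B·(1−ν²)·I_f).
q = 0.044 × 29700 / (5.8 × 0.8631 × 0.86) = 303.5 kPa

q ≈ 304 kPa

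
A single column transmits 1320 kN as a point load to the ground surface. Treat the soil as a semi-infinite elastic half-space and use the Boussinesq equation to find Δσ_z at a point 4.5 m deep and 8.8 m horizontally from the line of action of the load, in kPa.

Boussinesq vertical stress below a point load on an elastic half-space:
Δσ_z = 3P/(2πz²) · [1 + (r/z)²]^(−5/2)
r/z = 8.8/4.5 = 1.9556; [1+(r/z)²]^(−5/2) = 0.019563.
Δσ_z = 3×1320/(2π×4.5²) × 0.019563 = 31.124 × 0.019563 = 0.6089 kPa

Δσ_z ≈ 0.609 kPa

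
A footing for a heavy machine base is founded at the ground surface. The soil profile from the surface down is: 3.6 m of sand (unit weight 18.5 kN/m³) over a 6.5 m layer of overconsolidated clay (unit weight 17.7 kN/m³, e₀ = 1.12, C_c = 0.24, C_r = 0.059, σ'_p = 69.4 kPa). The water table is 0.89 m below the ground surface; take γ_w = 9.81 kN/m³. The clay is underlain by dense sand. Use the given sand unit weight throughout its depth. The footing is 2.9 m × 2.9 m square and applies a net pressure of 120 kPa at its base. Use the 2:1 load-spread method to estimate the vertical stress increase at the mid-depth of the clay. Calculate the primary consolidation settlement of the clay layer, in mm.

S_c ≈ 34.5 mm

Mid-depth of clay below the ground surface: z = 3.6 + 6.5/2 = 6.85 m.
Total vertical stress at mid-clay: σ_v = 18.5×3.6 + 17.7×3.25 = 124.12 kPa.
Pore pressure: u = 9.81×(6.85 − 0.89) = 58.468 kPa.
Initial effective stress: σ'_0 = σ_v − u = 124.12 − 58.468 = 65.652 kPa.
Stress increase at mid-clay by the 2:1 spreading method:
Δσ = qBL/((B+z)(L+z)) = 120×2.9×2.9/((2.9+6.85)(2.9+6.85)) = 10.616 kPa
Final effective stress: σ'_f = 65.652 + 10.616 = 76.268 kPa.
σ'_f = 76.268 > σ'_p = 69.4 kPa, so the stress path crosses the preconsolidation pressure — recompression up to σ'_p, then virgin compression beyond:
S_c = H/(1+e₀)·[C_r·log₁₀(σ'_p/σ'_0) + C_c·log₁₀(σ'_f/σ'_p)]
    = 6.5/2.12 × [0.059×log₁₀(69.4/65.652) + 0.24×log₁₀(76.268/69.4)]
    = 3.066 × [0.0014226 + 0.0098359] = 0.03452 m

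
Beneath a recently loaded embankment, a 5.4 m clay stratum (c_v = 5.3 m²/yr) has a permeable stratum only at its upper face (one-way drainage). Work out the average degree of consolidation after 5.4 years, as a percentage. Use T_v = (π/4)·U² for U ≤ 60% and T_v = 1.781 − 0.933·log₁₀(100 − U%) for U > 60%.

U ≈ 92.8 %

Drainage path length: H_d = H = 5.4 m (single drainage).
T_v = c_v·t/H_d² = 5.3×5.4/5.4² = 0.98148.
T_v = 0.98148 corresponds to the U > 60% branch:
U = 1 − 10^((1.781 − T_v)/0.933)/100 = 0.9281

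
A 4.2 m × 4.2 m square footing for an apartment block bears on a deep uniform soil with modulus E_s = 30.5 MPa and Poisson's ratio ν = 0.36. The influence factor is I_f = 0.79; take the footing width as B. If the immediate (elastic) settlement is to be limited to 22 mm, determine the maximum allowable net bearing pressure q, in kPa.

E_s = 30.5 MPa = 30500 kPa.
S_e = q·B·(1−ν²)/E_s · I_f  ⇒  q = S_e·E_s / (B·(1−ν²)·I_f).
q = 0.022 × 30500 / (4.2 × 0.8704 × 0.79) = 232.3 kPa

q ≈ 232 kPa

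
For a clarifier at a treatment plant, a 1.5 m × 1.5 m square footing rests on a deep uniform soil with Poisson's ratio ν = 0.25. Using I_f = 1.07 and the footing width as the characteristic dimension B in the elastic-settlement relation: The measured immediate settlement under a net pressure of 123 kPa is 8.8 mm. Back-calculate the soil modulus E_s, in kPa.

E_s ≈ 21000 kPa

S_e = q·B·(1−ν²)/E_s · I_f  ⇒  E_s = q·B·(1−ν²)·I_f / S_e.
E_s = 123 × 1.5 × 0.9375 × 1.07 / 0.0088 = 21030 kPa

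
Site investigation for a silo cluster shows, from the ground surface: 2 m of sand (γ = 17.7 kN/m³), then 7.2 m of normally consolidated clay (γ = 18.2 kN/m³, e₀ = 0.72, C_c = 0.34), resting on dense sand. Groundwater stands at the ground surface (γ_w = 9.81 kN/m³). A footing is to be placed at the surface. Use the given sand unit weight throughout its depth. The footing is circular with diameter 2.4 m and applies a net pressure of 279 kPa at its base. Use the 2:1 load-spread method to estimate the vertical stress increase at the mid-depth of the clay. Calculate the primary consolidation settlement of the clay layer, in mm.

Mid-depth of clay below the ground surface: z = 2 + 7.2/2 = 5.6 m.
Total vertical stress at mid-clay: σ_v = 17.7×2 + 18.2×3.6 = 100.92 kPa.
Pore pressure: u = 9.81×(5.6 − 0) = 54.936 kPa.
Initial effective stress: σ'_0 = σ_v − u = 100.92 − 54.936 = 45.984 kPa.
Stress increase at mid-clay by the 2:1 spreading method:
Δσ ≈ qD²/(D+z)² = 279×2.4²/(2.4+5.6)² = 25.11 kPa
Final effective stress: σ'_f = σ'_0 + Δσ = 45.984 + 25.11 = 71.094 kPa.
Normally consolidated clay, so the full stress increment lies on the virgin compression line:
S_c = C_c·H/(1+e₀)·log₁₀(σ'_f/σ'_0) = 0.34×7.2/(1+0.72)×log₁₀(71.094/45.984)
    = 1.4233 × 0.18923 = 0.2693 m

S_c ≈ 269 mm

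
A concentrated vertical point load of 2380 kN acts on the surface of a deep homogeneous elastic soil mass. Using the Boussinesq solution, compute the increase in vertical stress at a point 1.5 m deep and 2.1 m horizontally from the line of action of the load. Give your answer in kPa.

Δσ_z ≈ 33.5 kPa

Boussinesq vertical stress below a point load on an elastic half-space:
Δσ_z = 3P/(2πz²) · [1 + (r/z)²]^(−5/2)
r/z = 2.1/1.5 = 1.4; [1+(r/z)²]^(−5/2) = 0.066339.
Δσ_z = 3×2380/(2π×1.5²) × 0.066339 = 505.05 × 0.066339 = 33.5 kPa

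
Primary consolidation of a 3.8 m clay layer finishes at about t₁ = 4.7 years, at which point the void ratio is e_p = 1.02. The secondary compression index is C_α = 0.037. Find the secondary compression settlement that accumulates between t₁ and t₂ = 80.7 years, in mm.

Secondary compression: S_s = C_α·H/(1+e_p)·log₁₀(t₂/t₁)
S_s = 0.037×3.8/(1+1.02)×log₁₀(80.7/4.7)
    = 0.0696 × 1.235 = 0.08595 m

S_s ≈ 85.9 mm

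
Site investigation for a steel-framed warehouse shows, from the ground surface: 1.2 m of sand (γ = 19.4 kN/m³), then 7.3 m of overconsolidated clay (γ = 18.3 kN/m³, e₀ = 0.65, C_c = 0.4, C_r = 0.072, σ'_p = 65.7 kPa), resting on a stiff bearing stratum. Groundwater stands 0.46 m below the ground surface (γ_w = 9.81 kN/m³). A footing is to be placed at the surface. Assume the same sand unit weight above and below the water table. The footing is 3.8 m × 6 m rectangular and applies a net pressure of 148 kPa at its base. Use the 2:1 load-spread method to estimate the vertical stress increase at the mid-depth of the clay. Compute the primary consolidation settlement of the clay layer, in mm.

Mid-depth of clay below the ground surface: z = 1.2 + 7.3/2 = 4.85 m.
Total vertical stress at mid-clay: σ_v = 19.4×1.2 + 18.3×3.65 = 90.075 kPa.
Pore pressure: u = 9.81×(4.85 − 0.46) = 43.066 kPa.
Initial effective stress: σ'_0 = σ_v − u = 90.075 − 43.066 = 47.009 kPa.
Stress increase at mid-clay by the 2:1 spreading method:
Δσ = qBL/((B+z)(L+z)) = 148×3.8×6/((3.8+4.85)(6+4.85)) = 35.954 kPa
Final effective stress: σ'_f = 47.009 + 35.954 = 82.963 kPa.
σ'_f = 82.963 > σ'_p = 65.7 kPa, so the stress path crosses the preconsolidation pressure — recompression up to σ'_p, then virgin compression beyond:
S_c = H/(1+e₀)·[C_r·log₁₀(σ'_p/σ'_0) + C_c·log₁₀(σ'_f/σ'_p)]
    = 7.3/1.65 × [0.072×log₁₀(65.7/47.009) + 0.4×log₁₀(82.963/65.7)]
    = 4.4242 × [0.010468 + 0.040528] = 0.2256 m

S_c ≈ 226 mm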